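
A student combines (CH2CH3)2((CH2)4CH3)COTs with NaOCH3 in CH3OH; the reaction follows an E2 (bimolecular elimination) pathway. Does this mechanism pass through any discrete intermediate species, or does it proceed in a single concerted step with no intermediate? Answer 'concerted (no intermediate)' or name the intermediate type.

The strong base CH3O⁻ removes a β-hydrogen; in the same concerted event the electrons of the breaking C–H bond form the new π(C=C) bond and the C–O σ-bond breaks, expelling TsO⁻. Anti-periplanar geometry; one transition state.
All bond changes occur in one transition state; no discrete intermediate is formed.

concerted (no intermediate)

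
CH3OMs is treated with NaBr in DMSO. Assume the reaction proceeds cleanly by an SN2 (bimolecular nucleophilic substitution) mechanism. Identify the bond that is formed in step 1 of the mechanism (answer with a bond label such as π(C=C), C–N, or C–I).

C–Br

Step 1: Br⁻ attacks the back face of the α-carbon while MsO⁻ departs with the C–O bonding pair — a single concerted displacement through a pentacoordinate transition state.
The bond formed in this step is the C–Br bond.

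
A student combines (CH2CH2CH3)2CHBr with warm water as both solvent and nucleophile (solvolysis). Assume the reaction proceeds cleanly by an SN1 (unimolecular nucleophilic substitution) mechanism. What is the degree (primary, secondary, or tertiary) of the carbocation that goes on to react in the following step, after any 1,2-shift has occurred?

secondary

Step 1: The C–Br bond breaks with both electrons going to the bromide; Br⁻ leaves and a secondary carbocation remains.
No single 1,2-shift to an adjacent carbon would give a more-substituted cation, so no rearrangement occurs.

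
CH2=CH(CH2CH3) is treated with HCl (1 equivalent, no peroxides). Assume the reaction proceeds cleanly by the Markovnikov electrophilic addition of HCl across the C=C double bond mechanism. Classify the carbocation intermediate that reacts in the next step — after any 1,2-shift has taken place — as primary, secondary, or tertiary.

Step 1: Electrophilic addition begins with the π(C=C) electrons forming a bond to the proton of HCl. Following Markovnikov's rule, the resulting cation is secondary. The H–Cl bond breaks heterolytically, releasing Cl⁻.
No single 1,2-shift to an adjacent carbon would give a more-substituted cation, so no rearrangement occurs.

secondary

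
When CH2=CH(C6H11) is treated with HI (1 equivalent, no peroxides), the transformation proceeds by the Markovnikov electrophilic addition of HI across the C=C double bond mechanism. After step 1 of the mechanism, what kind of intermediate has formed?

Step 1: Electrophilic addition begins with the π(C=C) electrons forming a bond to the proton of HI. Following Markovnikov's rule, the resulting cation is secondary. The H–I bond breaks heterolytically, releasing I⁻.
After step 1 the species present is a secondary carbocation.

secondary carbocation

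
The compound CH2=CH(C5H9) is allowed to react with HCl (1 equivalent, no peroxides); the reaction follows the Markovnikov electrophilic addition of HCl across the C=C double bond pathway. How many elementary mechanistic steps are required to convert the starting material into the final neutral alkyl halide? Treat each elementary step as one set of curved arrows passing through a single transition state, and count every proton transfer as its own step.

Step 1: Electrophilic addition begins with the π(C=C) electrons forming a bond to the proton of HCl. Following Markovnikov's rule, the resulting cation is secondary. The H–Cl bond breaks heterolytically, releasing Cl⁻.
Step 2: Carbocation rearrangement: a 1,2-hydride shift from the adjacent cyclopentyl carbon converts the initially-formed secondary cation into the more stable tertiary cation.
Step 3: Cl⁻ captures the cation: a lone pair on Cl⁻ fills the empty p orbital, producing the alkyl halide product.
Total: 3 elementary steps.

3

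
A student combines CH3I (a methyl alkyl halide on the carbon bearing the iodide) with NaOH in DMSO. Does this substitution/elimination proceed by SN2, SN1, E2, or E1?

SN2

Conditions: a methyl substrate with a strong nucleophile in the polar aprotic solvent DMSO.
These conditions are the textbook signature of the SN2 pathway.
An unhindered substrate with a strong nucleophile in a polar aprotic solvent favours one-step backside displacement.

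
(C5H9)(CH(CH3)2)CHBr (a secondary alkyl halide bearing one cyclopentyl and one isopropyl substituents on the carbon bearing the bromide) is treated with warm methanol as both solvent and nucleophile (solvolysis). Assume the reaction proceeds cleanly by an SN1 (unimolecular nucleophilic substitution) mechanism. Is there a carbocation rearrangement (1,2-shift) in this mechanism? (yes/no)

The first-formed carbocation is secondary.
The adjacent cyclopentyl carbon already bears 2 other carbon substituents and has a hydrogen to migrate; after a 1,2-hydride shift from that carbon the positive charge sits on a tertiary centre.
Tertiary is more stable than secondary, so the shift occurs.

yes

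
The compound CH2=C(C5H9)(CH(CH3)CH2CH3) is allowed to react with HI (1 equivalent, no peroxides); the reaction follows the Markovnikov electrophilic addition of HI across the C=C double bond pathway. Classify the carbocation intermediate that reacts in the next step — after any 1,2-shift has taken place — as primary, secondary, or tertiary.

tertiary

Step 1: The π electrons of the C=C bond attack a proton of HI; Markovnikov addition places the new C–H on the less-substituted alkene carbon, so the positive charge ends up on the more-substituted carbon — a tertiary carbocation. The H–I bond breaks heterolytically, releasing I⁻.
No single 1,2-shift to an adjacent carbon would give a more-substituted cation, so no rearrangement occurs.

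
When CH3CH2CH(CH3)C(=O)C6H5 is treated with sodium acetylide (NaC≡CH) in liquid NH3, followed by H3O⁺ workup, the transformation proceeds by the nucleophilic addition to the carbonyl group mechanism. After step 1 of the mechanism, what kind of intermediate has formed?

tetrahedral alkoxide intermediate

Step 1: A lone pair / filled orbital on HC≡C⁻ attacks the electrophilic carbonyl carbon; the π(C=O) electrons shift onto oxygen, producing a tetrahedral alkoxide intermediate.
After step 1 the species present is a tetrahedral alkoxide intermediate.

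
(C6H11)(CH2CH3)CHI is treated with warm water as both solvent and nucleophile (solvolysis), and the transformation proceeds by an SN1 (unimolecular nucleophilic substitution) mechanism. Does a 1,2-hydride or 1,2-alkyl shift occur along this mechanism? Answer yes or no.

The first-formed carbocation is secondary.
The adjacent cyclohexyl carbon already bears 2 other carbon substituents and has a hydrogen to migrate; after a 1,2-hydride shift from that carbon the positive charge sits on a tertiary centre.
Tertiary is more stable than secondary, so the shift occurs.

yes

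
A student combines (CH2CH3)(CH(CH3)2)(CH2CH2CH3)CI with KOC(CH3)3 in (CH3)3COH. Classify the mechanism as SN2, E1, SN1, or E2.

Conditions: a strong/bulky base with a tertiary substrate bearing a β-hydrogen.
These conditions are the textbook signature of the E2 pathway.
A strong (often hindered) base removes a β-H in concert with loss of the leaving group — bimolecular elimination.

E2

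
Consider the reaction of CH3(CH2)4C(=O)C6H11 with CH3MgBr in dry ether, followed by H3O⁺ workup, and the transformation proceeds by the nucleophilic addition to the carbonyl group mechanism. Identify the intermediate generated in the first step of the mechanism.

Step 1: Nucleophilic addition: the carbanion-like carbon of CH3MgBr adds to the carbonyl carbon, pushing the π(C=O) electron pair onto oxygen and giving a tetrahedral alkoxide.
After step 1 the species present is a tetrahedral alkoxide intermediate.

tetrahedral alkoxide intermediate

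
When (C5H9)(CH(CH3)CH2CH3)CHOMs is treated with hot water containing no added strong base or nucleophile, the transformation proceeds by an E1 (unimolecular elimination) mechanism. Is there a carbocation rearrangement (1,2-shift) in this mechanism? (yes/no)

yes

The first-formed carbocation is secondary.
The adjacent sec-butyl carbon already bears 2 other carbon substituents and has a hydrogen to migrate; after a 1,2-hydride shift from that carbon the positive charge sits on a tertiary centre.
Tertiary is more stable than secondary, so the shift occurs.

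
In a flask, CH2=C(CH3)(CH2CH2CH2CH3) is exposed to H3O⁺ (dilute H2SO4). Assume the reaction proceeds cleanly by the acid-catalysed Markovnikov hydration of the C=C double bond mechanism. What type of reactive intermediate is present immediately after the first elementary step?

tertiary carbocation

Step 1: Electrophilic addition begins with the π(C=C) electrons forming a bond to the proton of H3O⁺. Following Markovnikov's rule, the resulting cation is tertiary. H2O is released.
After step 1 the species present is a tertiary carbocation.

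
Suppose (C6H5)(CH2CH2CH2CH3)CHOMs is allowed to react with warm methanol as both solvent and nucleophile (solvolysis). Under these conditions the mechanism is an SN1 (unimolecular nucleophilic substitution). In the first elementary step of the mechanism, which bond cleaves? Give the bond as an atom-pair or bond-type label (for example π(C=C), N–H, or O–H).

Step 1: Rate-determining heterolysis of the C–O bond gives MsO⁻ and a secondary carbocation.
The bond broken in this step is the C–O bond.

C–O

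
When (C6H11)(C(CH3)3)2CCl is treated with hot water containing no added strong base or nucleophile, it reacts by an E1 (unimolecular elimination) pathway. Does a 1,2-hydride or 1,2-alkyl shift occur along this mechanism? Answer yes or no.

The first-formed carbocation is tertiary.
No single 1,2-shift to an adjacent carbon would produce a more-substituted cation than the one already present, so no rearrangement occurs.

no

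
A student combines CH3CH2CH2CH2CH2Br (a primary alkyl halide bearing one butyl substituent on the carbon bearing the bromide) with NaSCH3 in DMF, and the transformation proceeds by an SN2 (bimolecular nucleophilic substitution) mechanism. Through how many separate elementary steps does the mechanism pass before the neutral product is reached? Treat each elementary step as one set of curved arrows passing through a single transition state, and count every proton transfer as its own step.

Step 1: The methanethiolate nucleophile donates a lone pair from S to the α-carbon in a backside attack; simultaneously the C–Br σ-bond breaks and both of its electrons leave with Br⁻. One concerted step with inversion of configuration.
Total: 1 elementary step.

1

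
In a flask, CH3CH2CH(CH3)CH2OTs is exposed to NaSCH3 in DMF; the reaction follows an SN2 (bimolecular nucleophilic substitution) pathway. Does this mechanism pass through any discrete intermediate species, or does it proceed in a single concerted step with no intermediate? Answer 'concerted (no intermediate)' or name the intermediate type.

concerted (no intermediate)

CH3S⁻ attacks the back face of the α-carbon while TsO⁻ departs with the C–O bonding pair — a single concerted displacement through a pentacoordinate transition state.
All bond changes occur in one transition state; no discrete intermediate is formed.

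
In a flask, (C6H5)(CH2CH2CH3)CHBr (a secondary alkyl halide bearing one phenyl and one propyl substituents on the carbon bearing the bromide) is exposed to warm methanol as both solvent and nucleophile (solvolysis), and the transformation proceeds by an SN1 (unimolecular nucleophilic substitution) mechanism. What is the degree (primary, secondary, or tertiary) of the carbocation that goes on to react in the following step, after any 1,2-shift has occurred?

secondary

Step 1: The C–Br bond breaks with both electrons going to the bromide; Br⁻ leaves and a secondary carbocation remains.
No single 1,2-shift to an adjacent carbon would give a more-substituted cation, so no rearrangement occurs.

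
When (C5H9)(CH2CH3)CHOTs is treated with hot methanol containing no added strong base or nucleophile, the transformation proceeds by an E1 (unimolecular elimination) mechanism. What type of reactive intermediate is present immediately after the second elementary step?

Step 1: Rate-determining heterolysis of the C–O bond gives TsO⁻ and a secondary carbocation.
Step 2: Carbocation rearrangement: a 1,2-hydride shift from the adjacent cyclopentyl carbon converts the initially-formed secondary cation into the more stable tertiary cation.
After step 2 the species present is a tertiary carbocation.

tertiary carbocation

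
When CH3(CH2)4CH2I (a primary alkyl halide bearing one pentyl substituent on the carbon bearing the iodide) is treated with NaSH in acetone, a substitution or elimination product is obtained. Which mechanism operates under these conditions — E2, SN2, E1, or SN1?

Conditions: a primary substrate with a strong nucleophile in the polar aprotic solvent acetone.
These conditions are the textbook signature of the SN2 pathway.
An unhindered substrate with a strong nucleophile in a polar aprotic solvent favours one-step backside displacement.

SN2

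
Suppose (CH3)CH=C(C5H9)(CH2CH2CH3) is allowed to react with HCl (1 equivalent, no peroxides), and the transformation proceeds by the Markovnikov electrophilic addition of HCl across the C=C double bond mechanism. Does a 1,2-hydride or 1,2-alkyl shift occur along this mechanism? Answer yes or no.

no

The first-formed carbocation is tertiary.
No single 1,2-shift to an adjacent carbon would produce a more-substituted cation than the one already present, so no rearrangement occurs.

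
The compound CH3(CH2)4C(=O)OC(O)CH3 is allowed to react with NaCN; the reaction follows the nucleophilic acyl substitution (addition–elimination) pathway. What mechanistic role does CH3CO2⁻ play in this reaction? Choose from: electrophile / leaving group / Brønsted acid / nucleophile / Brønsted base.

leaving group

Step 2: An oxygen lone pair re-forms the C=O π bond as the C–O σ-bond breaks; CH3CO2⁻ is expelled.
CH3CO2⁻ departs with both electrons of the breaking σ-bond — that is the definition of a leaving group.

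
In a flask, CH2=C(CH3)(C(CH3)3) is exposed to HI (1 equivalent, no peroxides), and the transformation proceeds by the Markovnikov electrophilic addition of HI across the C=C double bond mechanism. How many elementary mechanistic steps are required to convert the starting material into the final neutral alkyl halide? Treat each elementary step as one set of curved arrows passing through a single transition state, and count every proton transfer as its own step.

2

Step 1: Electrophilic addition begins with the π(C=C) electrons forming a bond to the proton of HI. Following Markovnikov's rule, the resulting cation is tertiary. The H–I bond breaks heterolytically, releasing I⁻.
(No 1,2-shift: no single shift to an adjacent carbon would give a more stable cation.)
Step 2: Nucleophilic attack by I⁻ on the carbocation completes the addition, giving R–I.
Total: 2 elementary steps.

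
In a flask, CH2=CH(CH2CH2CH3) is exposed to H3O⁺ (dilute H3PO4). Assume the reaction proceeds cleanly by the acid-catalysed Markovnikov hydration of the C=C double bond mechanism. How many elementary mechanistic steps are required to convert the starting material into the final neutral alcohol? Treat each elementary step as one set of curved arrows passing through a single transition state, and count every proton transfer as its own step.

3

Step 1: Protonation of the alkene by H3O⁺: the π bond acts as the nucleophile and picks up H⁺, giving the more stable (Markovnikov) secondary carbocation. H2O is released.
(No 1,2-shift: no single shift to an adjacent carbon would give a more stable cation.)
Step 2: Nucleophilic capture of the cation by H2O produces the protonated alcohol (an oxonium ion).
Step 3: Deprotonation of the oxonium ion by a water molecule delivers the neutral alcohol and regenerates the acid catalyst.
Total: 3 elementary steps.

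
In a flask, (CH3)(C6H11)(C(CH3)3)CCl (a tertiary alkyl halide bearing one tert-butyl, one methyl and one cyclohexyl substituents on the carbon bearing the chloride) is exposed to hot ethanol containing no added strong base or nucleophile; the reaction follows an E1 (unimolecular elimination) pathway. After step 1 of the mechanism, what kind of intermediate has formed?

tertiary carbocation

Step 1: The C–Cl bond breaks with both electrons going to the chloride; Cl⁻ leaves and a tertiary carbocation remains.
After step 1 the species present is a tertiary carbocation.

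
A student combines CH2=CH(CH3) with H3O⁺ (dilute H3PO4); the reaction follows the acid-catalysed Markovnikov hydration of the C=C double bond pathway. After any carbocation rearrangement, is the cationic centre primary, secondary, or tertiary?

secondary

Step 1: Protonation of the alkene by H3O⁺: the π bond acts as the nucleophile and picks up H⁺, giving the more stable (Markovnikov) secondary carbocation. H2O is released.
No single 1,2-shift to an adjacent carbon would give a more-substituted cation, so no rearrangement occurs.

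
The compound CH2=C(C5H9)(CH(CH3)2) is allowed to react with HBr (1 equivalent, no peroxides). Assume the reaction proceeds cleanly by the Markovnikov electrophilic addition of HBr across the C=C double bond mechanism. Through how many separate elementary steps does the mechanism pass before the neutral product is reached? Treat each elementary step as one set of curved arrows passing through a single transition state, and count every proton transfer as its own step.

Step 1: The π electrons of the C=C bond attack a proton of HBr; Markovnikov addition places the new C–H on the less-substituted alkene carbon, so the positive charge ends up on the more-substituted carbon — a tertiary carbocation. The H–Br bond breaks heterolytically, releasing Br⁻.
(No 1,2-shift: no single shift to an adjacent carbon would give a more stable cation.)
Step 2: Nucleophilic attack by Br⁻ on the carbocation completes the addition, giving R–Br.
Total: 2 elementary steps.

2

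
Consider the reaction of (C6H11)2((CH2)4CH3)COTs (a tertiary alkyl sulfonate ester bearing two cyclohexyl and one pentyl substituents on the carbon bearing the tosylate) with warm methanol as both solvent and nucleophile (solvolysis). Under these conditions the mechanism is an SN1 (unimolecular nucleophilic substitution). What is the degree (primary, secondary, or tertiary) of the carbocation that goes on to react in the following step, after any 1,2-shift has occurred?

Step 1: The C–O bond breaks with both electrons going to the tosylate; TsO⁻ leaves and a tertiary carbocation remains.
No single 1,2-shift to an adjacent carbon would give a more-substituted cation, so no rearrangement occurs.

tertiary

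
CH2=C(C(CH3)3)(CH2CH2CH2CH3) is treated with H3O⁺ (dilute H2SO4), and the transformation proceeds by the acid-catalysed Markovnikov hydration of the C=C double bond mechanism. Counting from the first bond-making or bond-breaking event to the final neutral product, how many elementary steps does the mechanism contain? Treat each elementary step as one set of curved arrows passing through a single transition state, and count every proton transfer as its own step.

Step 1: Electrophilic addition begins with the π(C=C) electrons forming a bond to the proton of H3O⁺. Following Markovnikov's rule, the resulting cation is tertiary. H2O is released.
(No 1,2-shift: no single shift to an adjacent carbon would give a more stable cation.)
Step 2: Water acts as the nucleophile: an oxygen lone pair bonds to the cationic carbon, giving an oxonium-ion intermediate.
Step 3: Proton transfer from the O–H of the oxonium ion to H2O completes the catalytic cycle and yields the alcohol.
Total: 3 elementary steps.

3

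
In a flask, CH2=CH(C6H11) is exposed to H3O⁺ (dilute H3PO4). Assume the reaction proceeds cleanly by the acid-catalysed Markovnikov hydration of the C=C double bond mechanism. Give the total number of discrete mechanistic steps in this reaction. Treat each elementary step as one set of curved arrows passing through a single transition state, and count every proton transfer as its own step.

Step 1: The π electrons of the C=C bond attack a proton of H3O⁺; Markovnikov addition places the new C–H on the less-substituted alkene carbon, so the positive charge ends up on the more-substituted carbon — a secondary carbocation. H2O is released.
Step 2: A hydride (H with its bonding pair) migrates from the adjacent cyclohexyl carbon to the cationic centre — a 1,2-hydride shift — upgrading the secondary cation to a tertiary one.
Step 3: A lone pair on the oxygen of H2O attacks the carbocation, forming a C–O bond and an oxonium ion (a protonated alcohol).
Step 4: H2O removes a proton from the oxonium oxygen, regenerating H3O⁺ and giving the neutral alcohol.
Total: 4 elementary steps.

4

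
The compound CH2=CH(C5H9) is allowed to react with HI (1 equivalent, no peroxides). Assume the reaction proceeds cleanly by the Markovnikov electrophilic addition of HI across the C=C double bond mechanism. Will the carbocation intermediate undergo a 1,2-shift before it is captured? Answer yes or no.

yes

The first-formed carbocation is secondary.
The adjacent cyclopentyl carbon already bears 2 other carbon substituents and has a hydrogen to migrate; after a 1,2-hydride shift from that carbon the positive charge sits on a tertiary centre.
Tertiary is more stable than secondary, so the shift occurs.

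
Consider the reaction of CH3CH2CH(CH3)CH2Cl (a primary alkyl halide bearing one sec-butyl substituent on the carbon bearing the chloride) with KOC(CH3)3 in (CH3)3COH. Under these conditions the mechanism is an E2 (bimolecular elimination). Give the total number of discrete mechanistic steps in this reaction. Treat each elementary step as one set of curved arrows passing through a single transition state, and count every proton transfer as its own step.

Step 1: The strong base (CH3)3CO⁻ removes a β-hydrogen; in the same concerted event the electrons of the breaking C–H bond form the new π(C=C) bond and the C–Cl σ-bond breaks, expelling Cl⁻. Anti-periplanar geometry; one transition state.
Total: 1 elementary step.

1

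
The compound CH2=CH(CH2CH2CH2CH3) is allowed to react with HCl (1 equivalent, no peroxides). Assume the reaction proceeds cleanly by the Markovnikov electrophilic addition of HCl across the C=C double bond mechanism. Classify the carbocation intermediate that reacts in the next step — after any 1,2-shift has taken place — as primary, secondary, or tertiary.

Step 1: The π electrons of the C=C bond attack a proton of HCl; Markovnikov addition places the new C–H on the less-substituted alkene carbon, so the positive charge ends up on the more-substituted carbon — a secondary carbocation. The H–Cl bond breaks heterolytically, releasing Cl⁻.
No single 1,2-shift to an adjacent carbon would give a more-substituted cation, so no rearrangement occurs.

secondary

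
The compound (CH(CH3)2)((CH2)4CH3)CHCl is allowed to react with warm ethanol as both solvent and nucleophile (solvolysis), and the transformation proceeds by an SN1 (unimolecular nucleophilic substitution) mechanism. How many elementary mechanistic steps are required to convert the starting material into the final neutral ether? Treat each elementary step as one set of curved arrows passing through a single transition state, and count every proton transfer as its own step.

4

Step 1: Rate-determining heterolysis of the C–Cl bond gives Cl⁻ and a secondary carbocation.
Step 2: A hydride (H with its bonding pair) migrates from the adjacent isopropyl carbon to the cationic centre — a 1,2-hydride shift — upgrading the secondary cation to a tertiary one.
Step 3: A lone pair on the oxygen of CH3CH2OH attacks the carbocation, forming a new C–O σ-bond and an oxonium ion.
Step 4: Proton transfer from the O–H of the oxonium ion to a solvent molecule delivers the neutral ether.
Total: 4 elementary steps.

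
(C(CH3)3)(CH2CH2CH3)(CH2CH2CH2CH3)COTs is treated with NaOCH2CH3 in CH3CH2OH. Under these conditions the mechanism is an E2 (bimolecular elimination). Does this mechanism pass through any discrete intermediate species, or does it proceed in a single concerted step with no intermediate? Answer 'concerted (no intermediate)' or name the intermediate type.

concerted (no intermediate)

Concerted anti-periplanar elimination: CH3CH2O⁻ abstracts a β-H while TsO⁻ leaves, and the C–H electrons become the new C=C π bond — all in a single transition state.
All bond changes occur in one transition state; no discrete intermediate is formed.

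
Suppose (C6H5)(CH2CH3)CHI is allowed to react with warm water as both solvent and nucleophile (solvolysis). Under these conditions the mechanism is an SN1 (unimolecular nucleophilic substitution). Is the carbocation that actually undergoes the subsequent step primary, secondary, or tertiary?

secondary

Step 1: Rate-determining heterolysis of the C–I bond gives I⁻ and a secondary carbocation.
No single 1,2-shift to an adjacent carbon would give a more-substituted cation, so no rearrangement occurs.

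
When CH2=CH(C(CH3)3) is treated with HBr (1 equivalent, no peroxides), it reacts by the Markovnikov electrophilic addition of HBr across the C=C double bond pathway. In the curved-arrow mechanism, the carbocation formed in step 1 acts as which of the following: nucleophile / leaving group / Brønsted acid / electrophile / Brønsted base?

Step 3: The Br⁻ anion donates a lone pair to the carbocation, forming the new C–Br σ-bond and giving the neutral alkyl halide.
The carbocation formed in step 1 accepts an electron pair into an empty or π* orbital — it is the electrophile.

electrophile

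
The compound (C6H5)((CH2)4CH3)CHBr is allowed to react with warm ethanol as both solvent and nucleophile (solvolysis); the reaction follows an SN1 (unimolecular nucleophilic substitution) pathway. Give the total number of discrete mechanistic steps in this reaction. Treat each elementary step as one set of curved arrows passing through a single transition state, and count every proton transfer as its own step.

3

Step 1: The C–Br bond breaks with both electrons going to the bromide; Br⁻ leaves and a secondary carbocation remains.
(No 1,2-shift: no single shift to an adjacent carbon would give a more stable cation.)
Step 2: Nucleophilic capture: the oxygen of CH3CH2OH bonds to the cationic carbon, producing an oxonium-ion intermediate.
Step 3: Proton transfer from the O–H of the oxonium ion to a solvent molecule delivers the neutral ether.
Total: 3 elementary steps.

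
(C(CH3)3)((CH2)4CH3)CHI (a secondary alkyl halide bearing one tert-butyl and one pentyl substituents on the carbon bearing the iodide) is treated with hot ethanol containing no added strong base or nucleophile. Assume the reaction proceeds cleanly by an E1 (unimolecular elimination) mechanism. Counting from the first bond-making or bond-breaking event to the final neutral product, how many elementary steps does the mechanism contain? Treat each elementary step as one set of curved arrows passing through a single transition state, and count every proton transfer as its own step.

3

Step 1: The C–I bond breaks with both electrons going to the iodide; I⁻ leaves and a secondary carbocation remains.
Step 2: A 1,2-methyl shift from the adjacent tert-butyl carbon moves the positive charge from the secondary centre to an adjacent carbon, generating a more stable tertiary carbocation.
Step 3: An ethanol molecule (solvent) deprotonates a β-carbon; as the C–H bond breaks, those electrons form the new alkene π bond.
Total: 3 elementary steps.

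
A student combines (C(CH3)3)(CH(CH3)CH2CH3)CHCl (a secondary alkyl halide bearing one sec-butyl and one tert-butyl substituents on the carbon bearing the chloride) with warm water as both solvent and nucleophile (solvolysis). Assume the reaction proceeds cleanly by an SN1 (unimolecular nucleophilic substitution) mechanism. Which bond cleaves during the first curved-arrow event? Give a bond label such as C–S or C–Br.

Step 1: Ionisation: the C–Cl σ-bond cleaves heterolytically; both bonding electrons depart with Cl⁻, leaving a secondary carbocation at the α-carbon.
The bond broken in this step is the C–Cl bond.

C–Cl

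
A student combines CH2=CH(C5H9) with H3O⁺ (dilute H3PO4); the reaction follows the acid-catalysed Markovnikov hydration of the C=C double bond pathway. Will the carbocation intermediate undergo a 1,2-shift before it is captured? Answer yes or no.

yes

The first-formed carbocation is secondary.
The adjacent cyclopentyl carbon already bears 2 other carbon substituents and has a hydrogen to migrate; after a 1,2-hydride shift from that carbon the positive charge sits on a tertiary centre.
Tertiary is more stable than secondary, so the shift occurs.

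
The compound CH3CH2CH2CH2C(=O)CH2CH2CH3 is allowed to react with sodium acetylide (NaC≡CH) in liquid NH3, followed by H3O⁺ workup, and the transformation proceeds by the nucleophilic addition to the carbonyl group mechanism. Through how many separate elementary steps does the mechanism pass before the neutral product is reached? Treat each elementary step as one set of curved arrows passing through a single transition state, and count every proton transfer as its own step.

Step 1: HC≡C⁻ attacks the sp² carbonyl carbon; the C=O π bond breaks and the electrons end up as a lone pair on the alkoxide oxygen of the tetrahedral intermediate.
Step 2: On H3O⁺ workup the alkoxide oxygen is protonated, giving a propargyl alcohol.
Total: 2 elementary steps.

2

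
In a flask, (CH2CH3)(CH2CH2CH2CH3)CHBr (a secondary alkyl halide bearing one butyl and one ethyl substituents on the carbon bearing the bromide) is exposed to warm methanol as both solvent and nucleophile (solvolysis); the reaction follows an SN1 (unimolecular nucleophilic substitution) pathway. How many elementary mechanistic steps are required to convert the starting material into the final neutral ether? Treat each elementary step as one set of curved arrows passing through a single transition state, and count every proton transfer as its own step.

Step 1: The C–Br bond breaks with both electrons going to the bromide; Br⁻ leaves and a secondary carbocation remains.
(No 1,2-shift: no single shift to an adjacent carbon would give a more stable cation.)
Step 2: A lone pair on the oxygen of CH3OH attacks the carbocation, forming a new C–O σ-bond and an oxonium ion.
Step 3: Deprotonation of the oxonium oxygen by solvent methanol yields the neutral ether.
Total: 3 elementary steps.

3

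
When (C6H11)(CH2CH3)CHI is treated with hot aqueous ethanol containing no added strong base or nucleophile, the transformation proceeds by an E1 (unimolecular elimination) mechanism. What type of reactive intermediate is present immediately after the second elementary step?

tertiary carbocation

Step 1: Unassisted departure of I⁻ (taking the C–I bonding pair) generates a secondary carbocation.
Step 2: A 1,2-hydride shift from the adjacent cyclohexyl carbon moves the positive charge from the secondary centre to an adjacent carbon, generating a more stable tertiary carbocation.
After step 2 the species present is a tertiary carbocation.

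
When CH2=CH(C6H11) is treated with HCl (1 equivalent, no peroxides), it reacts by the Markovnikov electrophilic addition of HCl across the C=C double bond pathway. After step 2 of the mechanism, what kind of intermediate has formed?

tertiary carbocation

Step 1: Electrophilic addition begins with the π(C=C) electrons forming a bond to the proton of HCl. Following Markovnikov's rule, the resulting cation is secondary. The H–Cl bond breaks heterolytically, releasing Cl⁻.
Step 2: A 1,2-hydride shift from the adjacent cyclohexyl carbon moves the positive charge from the secondary centre to an adjacent carbon, generating a more stable tertiary carbocation.
After step 2 the species present is a tertiary carbocation.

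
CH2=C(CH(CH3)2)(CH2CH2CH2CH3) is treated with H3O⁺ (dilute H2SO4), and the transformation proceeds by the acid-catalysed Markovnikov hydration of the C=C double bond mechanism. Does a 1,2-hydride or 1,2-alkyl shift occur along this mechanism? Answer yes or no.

The first-formed carbocation is tertiary.
No single 1,2-shift to an adjacent carbon would produce a more-substituted cation than the one already present, so no rearrangement occurs.

no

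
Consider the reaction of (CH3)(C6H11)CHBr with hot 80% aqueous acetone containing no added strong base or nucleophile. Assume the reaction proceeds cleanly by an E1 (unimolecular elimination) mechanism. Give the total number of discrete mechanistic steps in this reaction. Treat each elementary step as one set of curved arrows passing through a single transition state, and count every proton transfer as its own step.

Step 1: The C–Br bond breaks with both electrons going to the bromide; Br⁻ leaves and a secondary carbocation remains.
Step 2: Carbocation rearrangement: a 1,2-hydride shift from the adjacent cyclohexyl carbon converts the initially-formed secondary cation into the more stable tertiary cation.
Step 3: Loss of a β-proton to a water molecule of the solvent: the C–H bonding pair collapses toward the cationic carbon to form the C=C π bond, yielding the alkene.
Total: 3 elementary steps.

3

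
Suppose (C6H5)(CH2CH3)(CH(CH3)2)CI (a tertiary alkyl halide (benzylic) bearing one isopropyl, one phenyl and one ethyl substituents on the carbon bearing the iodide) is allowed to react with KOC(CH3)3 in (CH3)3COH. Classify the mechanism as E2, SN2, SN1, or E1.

E2

Conditions: a strong/bulky base with a tertiary substrate bearing a β-hydrogen.
These conditions are the textbook signature of the E2 pathway.
A strong (often hindered) base removes a β-H in concert with loss of the leaving group — bimolecular elimination.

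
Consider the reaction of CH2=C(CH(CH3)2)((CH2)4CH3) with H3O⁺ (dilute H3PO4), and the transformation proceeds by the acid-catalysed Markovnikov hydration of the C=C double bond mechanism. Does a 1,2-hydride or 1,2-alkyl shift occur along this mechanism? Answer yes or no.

The first-formed carbocation is tertiary.
No single 1,2-shift to an adjacent carbon would produce a more-substituted cation than the one already present, so no rearrangement occurs.

no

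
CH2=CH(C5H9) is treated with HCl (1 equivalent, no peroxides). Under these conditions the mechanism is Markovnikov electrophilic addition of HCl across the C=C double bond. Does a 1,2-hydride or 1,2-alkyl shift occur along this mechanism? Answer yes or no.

yes

The first-formed carbocation is secondary.
The adjacent cyclopentyl carbon already bears 2 other carbon substituents and has a hydrogen to migrate; after a 1,2-hydride shift from that carbon the positive charge sits on a tertiary centre.
Tertiary is more stable than secondary, so the shift occurs.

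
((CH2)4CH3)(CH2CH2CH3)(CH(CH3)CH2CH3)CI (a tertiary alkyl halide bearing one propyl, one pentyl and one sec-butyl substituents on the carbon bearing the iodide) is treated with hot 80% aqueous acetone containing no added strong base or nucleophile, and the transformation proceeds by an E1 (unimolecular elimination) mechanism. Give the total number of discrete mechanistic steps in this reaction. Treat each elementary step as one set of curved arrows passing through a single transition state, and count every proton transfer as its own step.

Step 1: Ionisation: the C–I σ-bond cleaves heterolytically; both bonding electrons depart with I⁻, leaving a tertiary carbocation at the α-carbon.
(No 1,2-shift: no single shift to an adjacent carbon would give a more stable cation.)
Step 2: Loss of a β-proton to a water molecule of the solvent: the C–H bonding pair collapses toward the cationic carbon to form the C=C π bond, yielding the alkene.
Total: 2 elementary steps.

2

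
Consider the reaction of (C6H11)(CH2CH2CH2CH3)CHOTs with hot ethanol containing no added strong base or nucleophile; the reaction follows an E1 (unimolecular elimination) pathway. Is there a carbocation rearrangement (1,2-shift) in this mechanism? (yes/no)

The first-formed carbocation is secondary.
The adjacent cyclohexyl carbon already bears 2 other carbon substituents and has a hydrogen to migrate; after a 1,2-hydride shift from that carbon the positive charge sits on a tertiary centre.
Tertiary is more stable than secondary, so the shift occurs.

yes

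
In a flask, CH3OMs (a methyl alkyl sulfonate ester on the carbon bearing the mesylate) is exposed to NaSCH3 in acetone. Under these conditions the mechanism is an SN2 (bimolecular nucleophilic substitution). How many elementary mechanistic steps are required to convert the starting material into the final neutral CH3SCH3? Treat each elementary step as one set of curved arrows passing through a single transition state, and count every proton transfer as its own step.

1

Step 1: Backside attack by CH3S⁻ on the carbon bearing the mesylate: the new C–S bond forms as the C–O bond breaks, with Walden inversion at carbon.
Total: 1 elementary step.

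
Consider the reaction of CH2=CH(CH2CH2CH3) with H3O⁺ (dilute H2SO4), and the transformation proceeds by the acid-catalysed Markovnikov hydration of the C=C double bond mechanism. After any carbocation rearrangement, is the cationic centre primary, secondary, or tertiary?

Step 1: Electrophilic addition begins with the π(C=C) electrons forming a bond to the proton of H3O⁺. Following Markovnikov's rule, the resulting cation is secondary. H2O is released.
No single 1,2-shift to an adjacent carbon would give a more-substituted cation, so no rearrangement occurs.

secondary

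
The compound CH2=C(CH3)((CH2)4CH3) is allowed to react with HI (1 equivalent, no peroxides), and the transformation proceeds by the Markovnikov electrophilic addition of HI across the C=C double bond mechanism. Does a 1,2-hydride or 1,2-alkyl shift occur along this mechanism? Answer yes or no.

no

The first-formed carbocation is tertiary.
No single 1,2-shift to an adjacent carbon would produce a more-substituted cation than the one already present, so no rearrangement occurs.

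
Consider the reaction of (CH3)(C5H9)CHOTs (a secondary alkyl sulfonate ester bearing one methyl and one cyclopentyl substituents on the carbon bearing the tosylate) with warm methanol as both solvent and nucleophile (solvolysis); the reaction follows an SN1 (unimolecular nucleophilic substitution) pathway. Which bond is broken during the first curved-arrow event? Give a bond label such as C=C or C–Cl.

C–O

Step 1: The C–O bond breaks with both electrons going to the tosylate; TsO⁻ leaves and a secondary carbocation remains.
The bond broken in this step is the C–O bond.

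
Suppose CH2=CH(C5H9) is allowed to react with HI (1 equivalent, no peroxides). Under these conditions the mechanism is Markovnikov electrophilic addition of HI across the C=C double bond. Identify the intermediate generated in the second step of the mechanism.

Step 1: Protonation of the alkene by HI: the π bond acts as the nucleophile and picks up H⁺, giving the more stable (Markovnikov) secondary carbocation. The H–I bond breaks heterolytically, releasing I⁻.
Step 2: A 1,2-hydride shift from the adjacent cyclopentyl carbon moves the positive charge from the secondary centre to an adjacent carbon, generating a more stable tertiary carbocation.
After step 2 the species present is a tertiary carbocation.

tertiary carbocation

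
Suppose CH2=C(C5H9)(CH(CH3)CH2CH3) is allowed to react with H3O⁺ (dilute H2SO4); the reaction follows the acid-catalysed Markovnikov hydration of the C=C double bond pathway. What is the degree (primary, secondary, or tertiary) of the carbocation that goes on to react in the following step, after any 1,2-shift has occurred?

tertiary

Step 1: The π electrons of the C=C bond attack a proton of H3O⁺; Markovnikov addition places the new C–H on the less-substituted alkene carbon, so the positive charge ends up on the more-substituted carbon — a tertiary carbocation. H2O is released.
No single 1,2-shift to an adjacent carbon would give a more-substituted cation, so no rearrangement occurs.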